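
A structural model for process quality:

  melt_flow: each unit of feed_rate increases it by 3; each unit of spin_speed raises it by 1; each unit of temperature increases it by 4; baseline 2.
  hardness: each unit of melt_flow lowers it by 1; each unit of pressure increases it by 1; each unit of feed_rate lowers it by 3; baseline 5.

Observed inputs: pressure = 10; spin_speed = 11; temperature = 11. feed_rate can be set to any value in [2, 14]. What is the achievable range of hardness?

Substituting into the melt_flow equation gives melt_flow = 3*feed_rate + 57.
So hardness = -6*feed_rate - 42.
Linear in feed_rate, so extremes are at the endpoints: feed_rate = 2 gives hardness = -54; feed_rate = 14 gives hardness = -126.

-126 to -54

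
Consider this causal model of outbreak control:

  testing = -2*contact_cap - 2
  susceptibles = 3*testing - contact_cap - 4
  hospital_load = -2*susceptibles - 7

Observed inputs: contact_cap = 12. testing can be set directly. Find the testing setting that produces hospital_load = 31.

testing = -1

Intervening on testing fixes its value directly, overriding its dependence on contact_cap.
Substituting into the susceptibles equation gives susceptibles = 3*testing - 16.
Substituting into the hospital_load equation gives hospital_load = -6*testing + 25.
Solve -6*testing + 25 = 31: testing = (31 - 25) / -6 = -1.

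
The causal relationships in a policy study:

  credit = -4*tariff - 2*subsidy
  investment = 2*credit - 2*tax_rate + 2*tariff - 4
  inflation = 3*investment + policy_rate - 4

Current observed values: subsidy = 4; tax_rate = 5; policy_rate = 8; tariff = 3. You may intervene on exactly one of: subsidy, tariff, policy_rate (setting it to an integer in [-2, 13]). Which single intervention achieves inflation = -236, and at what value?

Intervening on subsidy: with other inputs at their observed values, inflation = -12*subsidy - 92. Solving for -236 gives subsidy = 12, within [-2, 13].
Intervening on tariff: inflation = -18*tariff - 86. Reaching -236 requires tariff = 25/3, not an integer.
Intervening on policy_rate: inflation = policy_rate - 148. Reaching -236 requires policy_rate = -88, outside [-2, 13].

set subsidy = 12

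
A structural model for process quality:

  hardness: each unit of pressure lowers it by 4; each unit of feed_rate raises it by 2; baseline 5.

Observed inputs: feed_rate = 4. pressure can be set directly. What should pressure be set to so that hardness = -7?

Substituting into the hardness equation gives hardness = -4*pressure + 13.
Solve -4*pressure + 13 = -7: pressure = (-7 - 13) / -4 = 5.

pressure = 5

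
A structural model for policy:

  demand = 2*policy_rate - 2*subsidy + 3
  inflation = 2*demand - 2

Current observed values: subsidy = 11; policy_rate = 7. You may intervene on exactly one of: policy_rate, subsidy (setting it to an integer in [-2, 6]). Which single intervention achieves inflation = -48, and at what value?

set policy_rate = -2

Intervening on policy_rate: with other inputs at their observed values, inflation = 4*policy_rate - 40. Solving for -48 gives policy_rate = -2, within [-2, 6].
Intervening on subsidy: inflation = -4*subsidy + 32. Reaching -48 requires subsidy = 20, outside [-2, 6].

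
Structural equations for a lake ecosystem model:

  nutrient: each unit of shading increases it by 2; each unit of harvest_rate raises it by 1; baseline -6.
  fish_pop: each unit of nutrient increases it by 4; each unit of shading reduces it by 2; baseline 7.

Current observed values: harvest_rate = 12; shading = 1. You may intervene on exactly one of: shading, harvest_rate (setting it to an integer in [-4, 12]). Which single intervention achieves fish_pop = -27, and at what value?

set harvest_rate = -4

Intervening on shading: fish_pop = 6*shading + 31. Reaching -27 requires shading = -29/3, not an integer.
Intervening on harvest_rate: with other inputs at their observed values, fish_pop = 4*harvest_rate - 11. Solving for -27 gives harvest_rate = -4, within [-4, 12].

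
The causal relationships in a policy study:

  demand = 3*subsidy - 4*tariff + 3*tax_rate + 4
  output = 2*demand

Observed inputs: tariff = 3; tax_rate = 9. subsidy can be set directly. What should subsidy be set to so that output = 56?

subsidy = 3

Substituting into the demand equation gives demand = 3*subsidy + 19.
Substituting into the output equation gives output = 6*subsidy + 38.
Solve 6*subsidy + 38 = 56: subsidy = (56 - 38) / 6 = 3.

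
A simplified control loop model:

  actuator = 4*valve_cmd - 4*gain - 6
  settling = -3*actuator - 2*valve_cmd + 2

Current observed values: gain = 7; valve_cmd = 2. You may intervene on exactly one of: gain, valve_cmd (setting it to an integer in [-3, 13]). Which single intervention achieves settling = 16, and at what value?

set gain = 2

Intervening on gain: with other inputs at their observed values, settling = 12*gain - 8. Solving for 16 gives gain = 2, within [-3, 13].
Intervening on valve_cmd: settling = -14*valve_cmd + 104. Reaching 16 requires valve_cmd = 44/7, not an integer.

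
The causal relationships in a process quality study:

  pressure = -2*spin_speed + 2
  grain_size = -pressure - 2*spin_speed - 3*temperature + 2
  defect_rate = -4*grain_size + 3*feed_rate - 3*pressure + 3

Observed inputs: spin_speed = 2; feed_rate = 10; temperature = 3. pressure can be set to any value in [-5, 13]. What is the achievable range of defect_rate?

72 to 90

Intervening on pressure fixes its value directly, overriding its dependence on spin_speed.
Substituting into the grain_size equation gives grain_size = -pressure - 11.
defect_rate becomes pressure + 77.
Linear in pressure, so extremes are at the endpoints: pressure = -5 gives defect_rate = 72; pressure = 13 gives defect_rate = 90.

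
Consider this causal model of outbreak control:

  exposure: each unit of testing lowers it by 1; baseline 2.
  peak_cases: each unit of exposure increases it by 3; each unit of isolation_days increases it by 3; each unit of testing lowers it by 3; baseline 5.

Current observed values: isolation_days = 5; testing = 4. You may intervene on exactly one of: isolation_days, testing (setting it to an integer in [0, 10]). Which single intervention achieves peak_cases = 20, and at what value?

set testing = 1

Intervening on isolation_days: peak_cases = 3*isolation_days - 13. Reaching 20 requires isolation_days = 11, outside [0, 10].
Intervening on testing: with other inputs at their observed values, peak_cases = -6*testing + 26. Solving for 20 gives testing = 1, within [0, 10].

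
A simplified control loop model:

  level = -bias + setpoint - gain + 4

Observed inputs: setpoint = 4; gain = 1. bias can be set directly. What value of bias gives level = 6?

Substituting into the level equation gives level = -bias + 7.
Solve -bias + 7 = 6: bias = (6 - 7) / -1 = 1.

bias = 1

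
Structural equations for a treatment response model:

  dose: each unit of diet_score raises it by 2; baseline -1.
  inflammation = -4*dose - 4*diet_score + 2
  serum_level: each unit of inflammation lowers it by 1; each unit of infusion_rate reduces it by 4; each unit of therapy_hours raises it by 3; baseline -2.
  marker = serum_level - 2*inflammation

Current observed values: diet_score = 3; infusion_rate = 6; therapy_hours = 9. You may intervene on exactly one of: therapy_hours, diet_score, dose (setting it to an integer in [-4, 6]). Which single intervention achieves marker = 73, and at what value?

Intervening on therapy_hours: with other inputs at their observed values, marker = 3*therapy_hours + 64. Solving for 73 gives therapy_hours = 3, within [-4, 6].
Intervening on diet_score: marker = 36*diet_score - 17. Reaching 73 requires diet_score = 5/2, not an integer.
Intervening on dose: marker = 12*dose + 31. Reaching 73 requires dose = 7/2, not an integer.

set therapy_hours = 3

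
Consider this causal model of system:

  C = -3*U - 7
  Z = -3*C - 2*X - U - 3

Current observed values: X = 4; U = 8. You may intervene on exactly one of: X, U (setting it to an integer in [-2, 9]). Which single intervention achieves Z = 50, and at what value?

set U = 5

Intervening on X: Z = -2*X + 82. Reaching 50 requires X = 16, outside [-2, 9].
Intervening on U: with other inputs at their observed values, Z = 8*U + 10. Solving for 50 gives U = 5, within [-2, 9].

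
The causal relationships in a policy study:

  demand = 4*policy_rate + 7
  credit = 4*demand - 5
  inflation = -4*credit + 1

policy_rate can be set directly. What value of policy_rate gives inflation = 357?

Substituting into the credit equation gives credit = 16*policy_rate + 23.
Substituting into the inflation equation gives inflation = -64*policy_rate - 91.
Solve -64*policy_rate - 91 = 357: policy_rate = (357 + 91) / -64 = -7.

policy_rate = -7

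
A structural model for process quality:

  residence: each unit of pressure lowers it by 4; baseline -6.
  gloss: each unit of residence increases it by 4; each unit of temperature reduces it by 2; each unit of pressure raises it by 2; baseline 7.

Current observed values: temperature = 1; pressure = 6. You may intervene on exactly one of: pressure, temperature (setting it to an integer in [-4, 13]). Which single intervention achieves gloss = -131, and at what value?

Intervening on pressure: with other inputs at their observed values, gloss = -14*pressure - 19. Solving for -131 gives pressure = 8, within [-4, 13].
Intervening on temperature: gloss = -2*temperature - 101. Reaching -131 requires temperature = 15, outside [-4, 13].

set pressure = 8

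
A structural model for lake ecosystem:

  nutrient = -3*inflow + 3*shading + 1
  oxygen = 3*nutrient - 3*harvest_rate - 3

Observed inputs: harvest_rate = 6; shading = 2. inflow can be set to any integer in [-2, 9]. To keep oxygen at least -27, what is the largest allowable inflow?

inflow = 3

Substituting into the nutrient equation gives nutrient = -3*inflow + 7.
Substituting into the oxygen equation gives oxygen = -9*inflow.
Require -9*inflow ≥ -27, so inflow ≤ 3.
The largest integer in [-2, 9] satisfying this is 3.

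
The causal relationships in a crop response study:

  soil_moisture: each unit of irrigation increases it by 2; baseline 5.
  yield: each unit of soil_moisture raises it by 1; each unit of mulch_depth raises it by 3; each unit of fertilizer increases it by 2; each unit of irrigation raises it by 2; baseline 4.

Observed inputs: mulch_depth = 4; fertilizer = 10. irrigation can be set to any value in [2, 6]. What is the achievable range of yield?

49 to 65

Substituting into the yield equation gives yield = 4*irrigation + 41.
Linear in irrigation, so extremes are at the endpoints: irrigation = 2 gives yield = 49; irrigation = 6 gives yield = 65.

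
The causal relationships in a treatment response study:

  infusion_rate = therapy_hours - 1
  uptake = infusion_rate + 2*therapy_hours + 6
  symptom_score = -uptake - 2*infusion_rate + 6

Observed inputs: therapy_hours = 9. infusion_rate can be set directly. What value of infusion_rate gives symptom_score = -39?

Intervening on infusion_rate fixes its value directly, overriding its dependence on therapy_hours.
Substituting into the uptake equation gives uptake = infusion_rate + 24.
Substituting into the symptom_score equation gives symptom_score = -3*infusion_rate - 18.
Solve -3*infusion_rate - 18 = -39: infusion_rate = (-39 + 18) / -3 = 7.

infusion_rate = 7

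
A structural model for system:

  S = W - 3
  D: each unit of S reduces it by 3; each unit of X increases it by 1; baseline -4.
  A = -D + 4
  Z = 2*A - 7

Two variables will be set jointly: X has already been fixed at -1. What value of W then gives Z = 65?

With X held at -1:
Substituting into the D equation gives D = -3*W + 4.
This gives A = 3*W.
So Z = 6*W - 7.
Solve 6*W - 7 = 65: W = (65 + 7) / 6 = 12.

W = 12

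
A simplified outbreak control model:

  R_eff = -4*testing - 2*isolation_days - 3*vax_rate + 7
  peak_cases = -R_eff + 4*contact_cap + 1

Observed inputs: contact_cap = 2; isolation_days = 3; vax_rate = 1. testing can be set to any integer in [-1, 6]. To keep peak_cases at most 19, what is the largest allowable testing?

Substituting into the R_eff equation gives R_eff = -4*testing - 2.
peak_cases becomes 4*testing + 11.
Require 4*testing + 11 ≤ 19, so testing ≤ 2.
The largest integer in [-1, 6] satisfying this is 2.

testing = 2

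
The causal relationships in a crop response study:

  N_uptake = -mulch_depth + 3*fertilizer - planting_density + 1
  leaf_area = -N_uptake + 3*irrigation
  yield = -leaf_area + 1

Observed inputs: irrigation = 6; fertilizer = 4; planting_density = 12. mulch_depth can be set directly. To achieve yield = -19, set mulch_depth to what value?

Substituting into the N_uptake equation gives N_uptake = -mulch_depth + 1.
So leaf_area = mulch_depth + 17.
So yield = -mulch_depth - 16.
Solve -mulch_depth - 16 = -19: mulch_depth = (-19 + 16) / -1 = 3.

mulch_depth = 3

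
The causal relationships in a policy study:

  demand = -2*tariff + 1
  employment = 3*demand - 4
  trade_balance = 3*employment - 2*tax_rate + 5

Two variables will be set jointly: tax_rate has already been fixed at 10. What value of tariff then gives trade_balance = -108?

tariff = 5

With tax_rate held at 10:
Substituting into the employment equation gives employment = -6*tariff - 1.
So trade_balance = -18*tariff - 18.
Solve -18*tariff - 18 = -108: tariff = (-108 + 18) / -18 = 5.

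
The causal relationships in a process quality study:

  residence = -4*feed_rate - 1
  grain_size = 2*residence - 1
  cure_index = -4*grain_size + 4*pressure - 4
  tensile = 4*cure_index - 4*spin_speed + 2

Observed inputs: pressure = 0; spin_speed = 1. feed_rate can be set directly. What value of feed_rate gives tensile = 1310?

Substituting into the grain_size equation gives grain_size = -8*feed_rate - 3.
Substituting into the cure_index equation gives cure_index = 32*feed_rate + 8.
Substituting into the tensile equation gives tensile = 128*feed_rate + 30.
Solve 128*feed_rate + 30 = 1310: feed_rate = (1310 - 30) / 128 = 10.

feed_rate = 10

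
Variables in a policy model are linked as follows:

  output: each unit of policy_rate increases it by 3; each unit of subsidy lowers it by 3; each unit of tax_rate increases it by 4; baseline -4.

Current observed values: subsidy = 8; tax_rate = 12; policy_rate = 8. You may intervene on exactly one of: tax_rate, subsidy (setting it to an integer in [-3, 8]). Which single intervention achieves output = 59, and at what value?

Intervening on tax_rate: output = 4*tax_rate - 4. Reaching 59 requires tax_rate = 63/4, not an integer.
Intervening on subsidy: with other inputs at their observed values, output = -3*subsidy + 68. Solving for 59 gives subsidy = 3, within [-3, 8].

set subsidy = 3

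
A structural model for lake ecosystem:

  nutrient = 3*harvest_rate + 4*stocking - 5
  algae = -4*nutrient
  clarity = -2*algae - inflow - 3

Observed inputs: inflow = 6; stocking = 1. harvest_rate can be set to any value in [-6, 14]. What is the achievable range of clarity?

Substituting into the nutrient equation gives nutrient = 3*harvest_rate - 1.
Substituting into the algae equation gives algae = -12*harvest_rate + 4.
So clarity = 24*harvest_rate - 17.
Linear in harvest_rate, so extremes are at the endpoints: harvest_rate = -6 gives clarity = -161; harvest_rate = 14 gives clarity = 319.

-161 to 319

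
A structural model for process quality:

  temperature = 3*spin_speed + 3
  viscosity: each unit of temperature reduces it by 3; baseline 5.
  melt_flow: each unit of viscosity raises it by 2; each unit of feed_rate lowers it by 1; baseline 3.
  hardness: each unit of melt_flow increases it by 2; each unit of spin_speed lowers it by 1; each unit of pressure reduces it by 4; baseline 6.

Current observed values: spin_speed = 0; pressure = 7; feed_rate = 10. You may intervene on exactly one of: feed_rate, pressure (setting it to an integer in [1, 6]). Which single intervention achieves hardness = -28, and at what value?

set pressure = 1

Intervening on feed_rate: hardness = -2*feed_rate - 32. Reaching -28 requires feed_rate = -2, outside [1, 6].
Intervening on pressure: with other inputs at their observed values, hardness = -4*pressure - 24. Solving for -28 gives pressure = 1, within [1, 6].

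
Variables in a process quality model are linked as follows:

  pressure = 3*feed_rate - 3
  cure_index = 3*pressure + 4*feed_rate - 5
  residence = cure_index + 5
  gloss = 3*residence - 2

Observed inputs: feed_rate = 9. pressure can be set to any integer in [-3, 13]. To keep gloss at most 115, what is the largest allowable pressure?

pressure = 1

Intervening on pressure fixes its value directly, overriding its dependence on feed_rate.
Substituting into the cure_index equation gives cure_index = 3*pressure + 31.
So residence = 3*pressure + 36.
Substituting into the gloss equation gives gloss = 9*pressure + 106.
Require 9*pressure + 106 ≤ 115, so pressure ≤ 1.
The largest integer in [-3, 13] satisfying this is 1.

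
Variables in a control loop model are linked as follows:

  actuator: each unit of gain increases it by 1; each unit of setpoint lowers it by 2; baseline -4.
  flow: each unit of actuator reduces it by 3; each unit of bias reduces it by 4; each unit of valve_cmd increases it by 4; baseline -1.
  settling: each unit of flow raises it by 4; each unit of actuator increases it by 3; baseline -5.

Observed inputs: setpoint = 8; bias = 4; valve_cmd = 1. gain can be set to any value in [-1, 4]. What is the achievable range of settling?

Substituting into the actuator equation gives actuator = gain - 20.
Substituting into the flow equation gives flow = -3*gain + 47.
Substituting into the settling equation gives settling = -9*gain + 123.
Linear in gain, so extremes are at the endpoints: gain = -1 gives settling = 132; gain = 4 gives settling = 87.

87 to 132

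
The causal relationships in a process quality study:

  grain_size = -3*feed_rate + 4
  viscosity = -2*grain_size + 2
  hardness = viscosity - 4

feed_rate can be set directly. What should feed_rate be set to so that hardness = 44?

Substituting into the viscosity equation gives viscosity = 6*feed_rate - 6.
This gives hardness = 6*feed_rate - 10.
Solve 6*feed_rate - 10 = 44: feed_rate = (44 + 10) / 6 = 9.

feed_rate = 9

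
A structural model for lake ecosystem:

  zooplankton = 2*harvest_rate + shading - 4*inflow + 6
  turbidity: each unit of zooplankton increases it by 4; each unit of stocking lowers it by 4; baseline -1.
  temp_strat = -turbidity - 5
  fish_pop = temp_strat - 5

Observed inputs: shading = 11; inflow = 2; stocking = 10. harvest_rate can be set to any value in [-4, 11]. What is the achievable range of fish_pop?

-93 to 27

Substituting into the zooplankton equation gives zooplankton = 2*harvest_rate + 9.
Substituting into the turbidity equation gives turbidity = 8*harvest_rate - 5.
This gives temp_strat = -8*harvest_rate.
Substituting into the fish_pop equation gives fish_pop = -8*harvest_rate - 5.
Linear in harvest_rate, so extremes are at the endpoints: harvest_rate = -4 gives fish_pop = 27; harvest_rate = 11 gives fish_pop = -93.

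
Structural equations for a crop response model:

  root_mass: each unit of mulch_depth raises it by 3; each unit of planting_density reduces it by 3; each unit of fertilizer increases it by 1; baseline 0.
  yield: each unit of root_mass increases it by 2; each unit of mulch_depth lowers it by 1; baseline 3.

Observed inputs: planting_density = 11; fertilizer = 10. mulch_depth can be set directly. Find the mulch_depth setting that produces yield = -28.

Substituting into the root_mass equation gives root_mass = 3*mulch_depth - 23.
This gives yield = 5*mulch_depth - 43.
Solve 5*mulch_depth - 43 = -28: mulch_depth = (-28 + 43) / 5 = 3.

mulch_depth = 3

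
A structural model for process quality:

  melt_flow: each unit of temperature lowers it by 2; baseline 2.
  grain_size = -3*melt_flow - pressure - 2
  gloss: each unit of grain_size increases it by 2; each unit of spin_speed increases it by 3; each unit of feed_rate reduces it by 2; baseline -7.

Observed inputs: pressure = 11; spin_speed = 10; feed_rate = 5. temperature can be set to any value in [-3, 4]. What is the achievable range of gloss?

-61 to 23

Substituting into the grain_size equation gives grain_size = 6*temperature - 19.
So gloss = 12*temperature - 25.
Linear in temperature, so extremes are at the endpoints: temperature = -3 gives gloss = -61; temperature = 4 gives gloss = 23.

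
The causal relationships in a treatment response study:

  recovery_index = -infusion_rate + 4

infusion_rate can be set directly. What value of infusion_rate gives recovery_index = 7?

infusion_rate = -3

Solve -infusion_rate + 4 = 7: infusion_rate = (7 - 4) / -1 = -3.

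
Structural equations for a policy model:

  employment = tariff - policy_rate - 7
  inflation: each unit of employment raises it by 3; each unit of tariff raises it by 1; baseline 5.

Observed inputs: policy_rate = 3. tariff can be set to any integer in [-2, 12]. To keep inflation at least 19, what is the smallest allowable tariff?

tariff = 11

Substituting into the employment equation gives employment = tariff - 10.
Substituting into the inflation equation gives inflation = 4*tariff - 25.
Require 4*tariff - 25 ≥ 19, so tariff ≥ 11.
The smallest integer in [-2, 12] satisfying this is 11.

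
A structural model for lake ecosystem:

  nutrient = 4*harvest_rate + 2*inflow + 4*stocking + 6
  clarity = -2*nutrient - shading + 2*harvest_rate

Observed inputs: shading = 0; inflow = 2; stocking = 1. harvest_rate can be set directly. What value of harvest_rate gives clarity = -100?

Substituting into the nutrient equation gives nutrient = 4*harvest_rate + 14.
So clarity = -6*harvest_rate - 28.
Solve -6*harvest_rate - 28 = -100: harvest_rate = (-100 + 28) / -6 = 12.

harvest_rate = 12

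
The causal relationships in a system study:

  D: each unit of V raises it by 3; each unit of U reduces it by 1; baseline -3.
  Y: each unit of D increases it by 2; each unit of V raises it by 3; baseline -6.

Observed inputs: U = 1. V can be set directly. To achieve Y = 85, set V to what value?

Substituting into the D equation gives D = 3*V - 4.
So Y = 9*V - 14.
Solve 9*V - 14 = 85: V = (85 + 14) / 9 = 11.

V = 11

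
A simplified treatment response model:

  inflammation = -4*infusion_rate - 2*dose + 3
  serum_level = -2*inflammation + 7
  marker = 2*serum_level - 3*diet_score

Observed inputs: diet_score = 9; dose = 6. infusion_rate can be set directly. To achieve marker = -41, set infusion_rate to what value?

infusion_rate = -4

Substituting into the inflammation equation gives inflammation = -4*infusion_rate - 9.
Substituting into the serum_level equation gives serum_level = 8*infusion_rate + 25.
Substituting into the marker equation gives marker = 16*infusion_rate + 23.
Solve 16*infusion_rate + 23 = -41: infusion_rate = (-41 - 23) / 16 = -4.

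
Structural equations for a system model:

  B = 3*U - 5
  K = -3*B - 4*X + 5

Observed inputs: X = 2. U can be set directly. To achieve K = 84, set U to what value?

U = -8

Substituting into the K equation gives K = -9*U + 12.
Solve -9*U + 12 = 84: U = (84 - 12) / -9 = -8.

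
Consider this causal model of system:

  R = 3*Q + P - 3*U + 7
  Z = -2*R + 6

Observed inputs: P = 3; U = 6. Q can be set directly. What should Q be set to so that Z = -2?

Q = 4

Substituting into the R equation gives R = 3*Q - 8.
So Z = -6*Q + 22.
Solve -6*Q + 22 = -2: Q = (-2 - 22) / -6 = 4.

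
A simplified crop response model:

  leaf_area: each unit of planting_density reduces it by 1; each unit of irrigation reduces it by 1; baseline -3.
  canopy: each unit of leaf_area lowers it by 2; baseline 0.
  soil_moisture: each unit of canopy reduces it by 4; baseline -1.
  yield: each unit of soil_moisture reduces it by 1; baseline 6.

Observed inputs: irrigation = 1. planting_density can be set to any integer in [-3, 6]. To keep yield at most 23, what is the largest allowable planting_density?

Substituting into the leaf_area equation gives leaf_area = -planting_density - 4.
So canopy = 2*planting_density + 8.
Substituting into the soil_moisture equation gives soil_moisture = -8*planting_density - 33.
Substituting into the yield equation gives yield = 8*planting_density + 39.
Require 8*planting_density + 39 ≤ 23, so planting_density ≤ -2.
The largest integer in [-3, 6] satisfying this is -2.

planting_density = -2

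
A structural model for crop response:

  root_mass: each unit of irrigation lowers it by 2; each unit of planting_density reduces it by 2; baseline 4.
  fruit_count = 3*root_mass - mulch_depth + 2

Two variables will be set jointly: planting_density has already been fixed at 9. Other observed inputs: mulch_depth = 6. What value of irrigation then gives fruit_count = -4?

With planting_density held at 9:
Substituting into the root_mass equation gives root_mass = -2*irrigation - 14.
This gives fruit_count = -6*irrigation - 46.
Solve -6*irrigation - 46 = -4: irrigation = (-4 + 46) / -6 = -7.

irrigation = -7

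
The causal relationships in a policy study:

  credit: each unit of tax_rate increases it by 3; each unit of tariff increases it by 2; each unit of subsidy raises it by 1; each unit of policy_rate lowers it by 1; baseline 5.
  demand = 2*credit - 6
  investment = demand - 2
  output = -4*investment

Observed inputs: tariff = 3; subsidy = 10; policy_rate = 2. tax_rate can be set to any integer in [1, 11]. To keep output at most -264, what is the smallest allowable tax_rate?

tax_rate = 6

Substituting into the credit equation gives credit = 3*tax_rate + 19.
Substituting into the demand equation gives demand = 6*tax_rate + 32.
Substituting into the investment equation gives investment = 6*tax_rate + 30.
output becomes -24*tax_rate - 120.
Require -24*tax_rate - 120 ≤ -264, so tax_rate ≥ 6.
The smallest integer in [1, 11] satisfying this is 6.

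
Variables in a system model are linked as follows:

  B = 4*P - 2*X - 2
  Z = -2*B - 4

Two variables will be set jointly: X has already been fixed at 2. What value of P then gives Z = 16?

With X held at 2:
Substituting into the B equation gives B = 4*P - 6.
Z becomes -8*P + 8.
Solve -8*P + 8 = 16: P = (16 - 8) / -8 = -1.

P = -1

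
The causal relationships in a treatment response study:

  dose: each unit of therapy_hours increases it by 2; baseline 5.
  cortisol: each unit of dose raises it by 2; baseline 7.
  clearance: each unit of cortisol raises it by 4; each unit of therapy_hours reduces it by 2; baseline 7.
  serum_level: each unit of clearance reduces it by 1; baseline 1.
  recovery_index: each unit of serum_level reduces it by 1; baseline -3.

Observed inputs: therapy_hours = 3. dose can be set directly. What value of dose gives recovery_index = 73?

Intervening on dose fixes its value directly, overriding its dependence on therapy_hours.
Substituting into the clearance equation gives clearance = 8*dose + 29.
This gives serum_level = -8*dose - 28.
So recovery_index = 8*dose + 25.
Solve 8*dose + 25 = 73: dose = (73 - 25) / 8 = 6.

dose = 6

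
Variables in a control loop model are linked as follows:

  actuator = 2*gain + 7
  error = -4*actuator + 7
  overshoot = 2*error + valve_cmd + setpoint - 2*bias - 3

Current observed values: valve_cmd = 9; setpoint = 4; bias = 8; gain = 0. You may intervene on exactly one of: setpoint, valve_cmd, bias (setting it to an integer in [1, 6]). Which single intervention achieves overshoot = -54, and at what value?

set valve_cmd = 3

Intervening on setpoint: overshoot = setpoint - 52. Reaching -54 requires setpoint = -2, outside [1, 6].
Intervening on valve_cmd: with other inputs at their observed values, overshoot = valve_cmd - 57. Solving for -54 gives valve_cmd = 3, within [1, 6].
Intervening on bias: overshoot = -2*bias - 32. Reaching -54 requires bias = 11, outside [1, 6].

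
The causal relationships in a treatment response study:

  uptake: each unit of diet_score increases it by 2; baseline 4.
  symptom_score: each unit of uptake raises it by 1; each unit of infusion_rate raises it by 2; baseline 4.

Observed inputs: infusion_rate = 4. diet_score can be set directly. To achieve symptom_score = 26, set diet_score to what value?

diet_score = 5

Substituting into the symptom_score equation gives symptom_score = 2*diet_score + 16.
Solve 2*diet_score + 16 = 26: diet_score = (26 - 16) / 2 = 5.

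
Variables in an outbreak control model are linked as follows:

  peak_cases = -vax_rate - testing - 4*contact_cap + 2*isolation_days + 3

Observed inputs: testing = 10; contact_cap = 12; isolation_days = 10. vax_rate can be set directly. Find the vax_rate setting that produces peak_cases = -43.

Substituting into the peak_cases equation gives peak_cases = -vax_rate - 35.
Solve -vax_rate - 35 = -43: vax_rate = (-43 + 35) / -1 = 8.

vax_rate = 8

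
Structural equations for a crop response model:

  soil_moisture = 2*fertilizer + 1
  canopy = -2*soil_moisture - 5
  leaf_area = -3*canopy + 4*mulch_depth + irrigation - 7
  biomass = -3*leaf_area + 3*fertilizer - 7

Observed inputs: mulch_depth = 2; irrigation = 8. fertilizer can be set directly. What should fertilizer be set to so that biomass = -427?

fertilizer = 10

Substituting into the canopy equation gives canopy = -4*fertilizer - 7.
So leaf_area = 12*fertilizer + 30.
biomass becomes -33*fertilizer - 97.
Solve -33*fertilizer - 97 = -427: fertilizer = (-427 + 97) / -33 = 10.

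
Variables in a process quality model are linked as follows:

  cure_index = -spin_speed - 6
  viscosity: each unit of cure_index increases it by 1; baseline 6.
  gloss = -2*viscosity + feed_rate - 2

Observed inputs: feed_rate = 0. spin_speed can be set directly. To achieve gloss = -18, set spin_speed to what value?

Substituting into the viscosity equation gives viscosity = -spin_speed.
Substituting into the gloss equation gives gloss = 2*spin_speed - 2.
Solve 2*spin_speed - 2 = -18: spin_speed = (-18 + 2) / 2 = -8.

spin_speed = -8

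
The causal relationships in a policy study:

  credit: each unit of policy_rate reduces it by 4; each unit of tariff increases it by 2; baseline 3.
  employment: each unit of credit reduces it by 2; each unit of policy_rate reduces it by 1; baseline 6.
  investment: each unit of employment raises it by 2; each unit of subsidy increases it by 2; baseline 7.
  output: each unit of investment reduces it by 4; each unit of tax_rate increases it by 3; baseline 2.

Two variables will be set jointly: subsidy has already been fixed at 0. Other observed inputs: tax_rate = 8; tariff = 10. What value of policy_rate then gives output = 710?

With subsidy held at 0:
Substituting into the credit equation gives credit = -4*policy_rate + 23.
This gives employment = 7*policy_rate - 40.
So investment = 14*policy_rate - 73.
Substituting into the output equation gives output = -56*policy_rate + 318.
Solve -56*policy_rate + 318 = 710: policy_rate = (710 - 318) / -56 = -7.

policy_rate = -7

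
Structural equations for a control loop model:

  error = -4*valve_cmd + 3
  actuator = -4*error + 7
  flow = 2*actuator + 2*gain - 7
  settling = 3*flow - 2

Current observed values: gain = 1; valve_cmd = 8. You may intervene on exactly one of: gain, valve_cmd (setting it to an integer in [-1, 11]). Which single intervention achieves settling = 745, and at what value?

Intervening on gain: with other inputs at their observed values, settling = 6*gain + 715. Solving for 745 gives gain = 5, within [-1, 11].
Intervening on valve_cmd: settling = 96*valve_cmd - 47. Reaching 745 requires valve_cmd = 33/4, not an integer.

set gain = 5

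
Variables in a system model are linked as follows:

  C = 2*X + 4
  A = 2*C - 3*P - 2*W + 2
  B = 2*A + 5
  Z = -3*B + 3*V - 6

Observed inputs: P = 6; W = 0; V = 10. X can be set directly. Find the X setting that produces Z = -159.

Substituting into the A equation gives A = 4*X - 8.
Substituting into the B equation gives B = 8*X - 11.
Substituting into the Z equation gives Z = -24*X + 57.
Solve -24*X + 57 = -159: X = (-159 - 57) / -24 = 9.

X = 9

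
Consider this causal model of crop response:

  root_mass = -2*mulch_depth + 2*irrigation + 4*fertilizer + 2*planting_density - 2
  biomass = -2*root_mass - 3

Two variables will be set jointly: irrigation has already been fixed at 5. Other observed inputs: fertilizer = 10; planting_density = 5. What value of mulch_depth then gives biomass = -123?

mulch_depth = -1

With irrigation held at 5:
Substituting into the root_mass equation gives root_mass = -2*mulch_depth + 58.
Substituting into the biomass equation gives biomass = 4*mulch_depth - 119.
Solve 4*mulch_depth - 119 = -123: mulch_depth = (-123 + 119) / 4 = -1.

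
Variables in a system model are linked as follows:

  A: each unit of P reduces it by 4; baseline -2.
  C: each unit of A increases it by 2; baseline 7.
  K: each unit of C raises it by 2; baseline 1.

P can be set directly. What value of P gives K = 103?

Substituting into the C equation gives C = -8*P + 3.
K becomes -16*P + 7.
Solve -16*P + 7 = 103: P = (103 - 7) / -16 = -6.

P = -6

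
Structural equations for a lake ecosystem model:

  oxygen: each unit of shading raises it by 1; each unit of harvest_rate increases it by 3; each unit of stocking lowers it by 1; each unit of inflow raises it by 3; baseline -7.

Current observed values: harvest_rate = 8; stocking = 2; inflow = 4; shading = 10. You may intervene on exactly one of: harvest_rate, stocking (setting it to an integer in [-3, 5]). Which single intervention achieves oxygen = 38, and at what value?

set stocking = 1

Intervening on harvest_rate: oxygen = 3*harvest_rate + 13. Reaching 38 requires harvest_rate = 25/3, not an integer.
Intervening on stocking: with other inputs at their observed values, oxygen = -stocking + 39. Solving for 38 gives stocking = 1, within [-3, 5].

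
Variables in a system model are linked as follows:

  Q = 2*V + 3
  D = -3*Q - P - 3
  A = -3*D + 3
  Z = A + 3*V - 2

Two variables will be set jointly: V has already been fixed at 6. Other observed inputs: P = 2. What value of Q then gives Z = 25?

With V held at 6:
Intervening on Q fixes its value directly, overriding its dependence on V.
Substituting into the D equation gives D = -3*Q - 5.
So A = 9*Q + 18.
This gives Z = 9*Q + 34.
Solve 9*Q + 34 = 25: Q = (25 - 34) / 9 = -1.

Q = -1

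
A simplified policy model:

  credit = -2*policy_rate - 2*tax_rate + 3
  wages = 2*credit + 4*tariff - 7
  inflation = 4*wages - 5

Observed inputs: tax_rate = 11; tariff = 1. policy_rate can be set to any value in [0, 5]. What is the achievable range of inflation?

-249 to -169

Substituting into the credit equation gives credit = -2*policy_rate - 19.
So wages = -4*policy_rate - 41.
inflation becomes -16*policy_rate - 169.
Linear in policy_rate, so extremes are at the endpoints: policy_rate = 0 gives inflation = -169; policy_rate = 5 gives inflation = -249.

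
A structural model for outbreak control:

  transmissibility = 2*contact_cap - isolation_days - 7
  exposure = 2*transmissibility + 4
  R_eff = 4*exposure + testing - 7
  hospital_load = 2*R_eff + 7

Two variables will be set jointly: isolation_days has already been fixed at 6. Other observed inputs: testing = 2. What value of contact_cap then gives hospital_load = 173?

contact_cap = 11

With isolation_days held at 6:
Substituting into the transmissibility equation gives transmissibility = 2*contact_cap - 13.
Substituting into the exposure equation gives exposure = 4*contact_cap - 22.
Substituting into the R_eff equation gives R_eff = 16*contact_cap - 93.
hospital_load becomes 32*contact_cap - 179.
Solve 32*contact_cap - 179 = 173: contact_cap = (173 + 179) / 32 = 11.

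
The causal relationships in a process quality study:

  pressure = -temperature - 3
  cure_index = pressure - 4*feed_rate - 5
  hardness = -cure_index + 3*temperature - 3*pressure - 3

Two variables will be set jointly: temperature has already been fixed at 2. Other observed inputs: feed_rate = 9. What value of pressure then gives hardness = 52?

pressure = -2

With temperature held at 2:
Intervening on pressure fixes its value directly, overriding its dependence on temperature.
Substituting into the cure_index equation gives cure_index = pressure - 41.
Substituting into the hardness equation gives hardness = -4*pressure + 44.
Solve -4*pressure + 44 = 52: pressure = (52 - 44) / -4 = -2.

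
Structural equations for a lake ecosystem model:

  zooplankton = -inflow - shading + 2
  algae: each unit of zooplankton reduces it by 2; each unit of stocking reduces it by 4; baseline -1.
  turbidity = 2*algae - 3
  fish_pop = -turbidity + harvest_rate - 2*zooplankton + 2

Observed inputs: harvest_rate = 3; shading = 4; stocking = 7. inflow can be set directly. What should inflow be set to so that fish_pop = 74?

inflow = -6

Substituting into the zooplankton equation gives zooplankton = -inflow - 2.
Substituting into the algae equation gives algae = 2*inflow - 25.
This gives turbidity = 4*inflow - 53.
Substituting into the fish_pop equation gives fish_pop = -2*inflow + 62.
Solve -2*inflow + 62 = 74: inflow = (74 - 62) / -2 = -6.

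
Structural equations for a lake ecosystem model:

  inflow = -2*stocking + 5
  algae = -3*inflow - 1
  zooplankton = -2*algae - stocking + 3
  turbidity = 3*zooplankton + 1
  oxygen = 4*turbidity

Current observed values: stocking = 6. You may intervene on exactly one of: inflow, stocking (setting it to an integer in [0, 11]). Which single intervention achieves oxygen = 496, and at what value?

Intervening on inflow: with other inputs at their observed values, oxygen = 72*inflow - 8. Solving for 496 gives inflow = 7, within [0, 11].
Intervening on stocking: oxygen = -156*stocking + 424. Reaching 496 requires stocking = -6/13, not an integer.

set inflow = 7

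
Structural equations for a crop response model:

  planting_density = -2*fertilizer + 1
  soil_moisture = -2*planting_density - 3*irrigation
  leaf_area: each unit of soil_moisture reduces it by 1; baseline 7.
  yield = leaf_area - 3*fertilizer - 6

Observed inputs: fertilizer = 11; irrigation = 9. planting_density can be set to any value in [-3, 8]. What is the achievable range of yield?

Intervening on planting_density fixes its value directly, overriding its dependence on fertilizer.
Substituting into the soil_moisture equation gives soil_moisture = -2*planting_density - 27.
This gives leaf_area = 2*planting_density + 34.
Substituting into the yield equation gives yield = 2*planting_density - 5.
Linear in planting_density, so extremes are at the endpoints: planting_density = -3 gives yield = -11; planting_density = 8 gives yield = 11.

-11 to 11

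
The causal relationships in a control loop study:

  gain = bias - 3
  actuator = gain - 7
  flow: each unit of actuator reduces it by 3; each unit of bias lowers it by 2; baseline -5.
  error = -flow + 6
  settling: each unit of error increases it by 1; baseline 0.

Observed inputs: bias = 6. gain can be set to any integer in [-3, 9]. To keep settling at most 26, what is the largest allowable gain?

Intervening on gain fixes its value directly, overriding its dependence on bias.
Substituting into the flow equation gives flow = -3*gain + 4.
Substituting into the error equation gives error = 3*gain + 2.
This gives settling = 3*gain + 2.
Require 3*gain + 2 ≤ 26, so gain ≤ 8.
The largest integer in [-3, 9] satisfying this is 8.

gain = 8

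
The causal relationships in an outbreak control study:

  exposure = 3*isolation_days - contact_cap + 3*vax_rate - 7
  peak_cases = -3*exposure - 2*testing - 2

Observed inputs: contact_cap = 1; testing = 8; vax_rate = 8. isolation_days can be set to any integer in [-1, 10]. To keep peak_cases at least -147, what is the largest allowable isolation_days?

isolation_days = 9

Substituting into the exposure equation gives exposure = 3*isolation_days + 16.
Substituting into the peak_cases equation gives peak_cases = -9*isolation_days - 66.
Require -9*isolation_days - 66 ≥ -147, so isolation_days ≤ 9.
The largest integer in [-1, 10] satisfying this is 9.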